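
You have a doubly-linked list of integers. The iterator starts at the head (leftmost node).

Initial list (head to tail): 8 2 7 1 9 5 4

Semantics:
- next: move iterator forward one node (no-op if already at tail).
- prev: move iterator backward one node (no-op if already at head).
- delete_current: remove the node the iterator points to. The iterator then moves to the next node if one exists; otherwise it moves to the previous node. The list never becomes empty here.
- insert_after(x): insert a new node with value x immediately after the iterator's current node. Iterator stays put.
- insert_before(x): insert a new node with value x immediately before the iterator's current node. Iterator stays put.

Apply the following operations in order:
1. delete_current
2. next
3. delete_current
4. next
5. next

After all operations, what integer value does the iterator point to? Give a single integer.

Answer: 5

Derivation:
After 1 (delete_current): list=[2, 7, 1, 9, 5, 4] cursor@2
After 2 (next): list=[2, 7, 1, 9, 5, 4] cursor@7
After 3 (delete_current): list=[2, 1, 9, 5, 4] cursor@1
After 4 (next): list=[2, 1, 9, 5, 4] cursor@9
After 5 (next): list=[2, 1, 9, 5, 4] cursor@5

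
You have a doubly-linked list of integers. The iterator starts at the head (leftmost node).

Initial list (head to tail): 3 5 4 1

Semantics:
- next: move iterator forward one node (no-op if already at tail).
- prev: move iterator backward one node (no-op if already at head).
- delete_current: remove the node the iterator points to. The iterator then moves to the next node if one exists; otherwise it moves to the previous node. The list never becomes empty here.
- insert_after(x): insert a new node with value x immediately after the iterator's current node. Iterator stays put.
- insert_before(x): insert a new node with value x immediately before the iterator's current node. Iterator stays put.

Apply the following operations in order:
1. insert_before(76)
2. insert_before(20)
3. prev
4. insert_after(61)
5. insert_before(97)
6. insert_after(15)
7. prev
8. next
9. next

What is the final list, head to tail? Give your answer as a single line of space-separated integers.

After 1 (insert_before(76)): list=[76, 3, 5, 4, 1] cursor@3
After 2 (insert_before(20)): list=[76, 20, 3, 5, 4, 1] cursor@3
After 3 (prev): list=[76, 20, 3, 5, 4, 1] cursor@20
After 4 (insert_after(61)): list=[76, 20, 61, 3, 5, 4, 1] cursor@20
After 5 (insert_before(97)): list=[76, 97, 20, 61, 3, 5, 4, 1] cursor@20
After 6 (insert_after(15)): list=[76, 97, 20, 15, 61, 3, 5, 4, 1] cursor@20
After 7 (prev): list=[76, 97, 20, 15, 61, 3, 5, 4, 1] cursor@97
After 8 (next): list=[76, 97, 20, 15, 61, 3, 5, 4, 1] cursor@20
After 9 (next): list=[76, 97, 20, 15, 61, 3, 5, 4, 1] cursor@15

Answer: 76 97 20 15 61 3 5 4 1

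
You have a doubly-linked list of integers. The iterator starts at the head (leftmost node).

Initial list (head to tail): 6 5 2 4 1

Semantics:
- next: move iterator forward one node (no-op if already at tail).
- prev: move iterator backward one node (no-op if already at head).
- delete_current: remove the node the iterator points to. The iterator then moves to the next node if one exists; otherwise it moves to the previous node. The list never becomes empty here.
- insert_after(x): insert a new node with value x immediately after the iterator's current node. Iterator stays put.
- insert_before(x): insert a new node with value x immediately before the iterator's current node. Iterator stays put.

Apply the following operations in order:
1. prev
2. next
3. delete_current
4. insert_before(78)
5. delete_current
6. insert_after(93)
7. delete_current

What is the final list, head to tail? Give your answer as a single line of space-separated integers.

Answer: 6 78 93 1

Derivation:
After 1 (prev): list=[6, 5, 2, 4, 1] cursor@6
After 2 (next): list=[6, 5, 2, 4, 1] cursor@5
After 3 (delete_current): list=[6, 2, 4, 1] cursor@2
After 4 (insert_before(78)): list=[6, 78, 2, 4, 1] cursor@2
After 5 (delete_current): list=[6, 78, 4, 1] cursor@4
After 6 (insert_after(93)): list=[6, 78, 4, 93, 1] cursor@4
After 7 (delete_current): list=[6, 78, 93, 1] cursor@93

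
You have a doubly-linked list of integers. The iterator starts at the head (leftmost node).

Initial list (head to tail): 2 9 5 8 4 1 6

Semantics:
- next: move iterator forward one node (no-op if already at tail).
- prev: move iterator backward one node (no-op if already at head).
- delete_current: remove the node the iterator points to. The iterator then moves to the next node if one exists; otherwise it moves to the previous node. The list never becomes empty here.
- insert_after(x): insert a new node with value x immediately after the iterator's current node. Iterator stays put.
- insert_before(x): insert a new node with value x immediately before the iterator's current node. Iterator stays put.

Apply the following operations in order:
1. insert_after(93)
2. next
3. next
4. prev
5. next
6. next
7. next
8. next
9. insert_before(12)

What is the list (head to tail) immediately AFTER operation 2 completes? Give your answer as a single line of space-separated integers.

After 1 (insert_after(93)): list=[2, 93, 9, 5, 8, 4, 1, 6] cursor@2
After 2 (next): list=[2, 93, 9, 5, 8, 4, 1, 6] cursor@93

Answer: 2 93 9 5 8 4 1 6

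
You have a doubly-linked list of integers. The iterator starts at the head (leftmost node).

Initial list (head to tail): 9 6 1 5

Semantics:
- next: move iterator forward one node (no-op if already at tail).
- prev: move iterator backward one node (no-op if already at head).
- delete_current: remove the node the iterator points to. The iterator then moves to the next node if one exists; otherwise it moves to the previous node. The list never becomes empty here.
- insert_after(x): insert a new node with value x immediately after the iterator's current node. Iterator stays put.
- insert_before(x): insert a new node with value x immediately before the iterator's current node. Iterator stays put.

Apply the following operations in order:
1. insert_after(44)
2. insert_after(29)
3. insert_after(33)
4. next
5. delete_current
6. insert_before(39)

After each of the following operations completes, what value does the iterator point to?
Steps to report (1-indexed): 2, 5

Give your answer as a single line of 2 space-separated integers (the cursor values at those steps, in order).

Answer: 9 29

Derivation:
After 1 (insert_after(44)): list=[9, 44, 6, 1, 5] cursor@9
After 2 (insert_after(29)): list=[9, 29, 44, 6, 1, 5] cursor@9
After 3 (insert_after(33)): list=[9, 33, 29, 44, 6, 1, 5] cursor@9
After 4 (next): list=[9, 33, 29, 44, 6, 1, 5] cursor@33
After 5 (delete_current): list=[9, 29, 44, 6, 1, 5] cursor@29
After 6 (insert_before(39)): list=[9, 39, 29, 44, 6, 1, 5] cursor@29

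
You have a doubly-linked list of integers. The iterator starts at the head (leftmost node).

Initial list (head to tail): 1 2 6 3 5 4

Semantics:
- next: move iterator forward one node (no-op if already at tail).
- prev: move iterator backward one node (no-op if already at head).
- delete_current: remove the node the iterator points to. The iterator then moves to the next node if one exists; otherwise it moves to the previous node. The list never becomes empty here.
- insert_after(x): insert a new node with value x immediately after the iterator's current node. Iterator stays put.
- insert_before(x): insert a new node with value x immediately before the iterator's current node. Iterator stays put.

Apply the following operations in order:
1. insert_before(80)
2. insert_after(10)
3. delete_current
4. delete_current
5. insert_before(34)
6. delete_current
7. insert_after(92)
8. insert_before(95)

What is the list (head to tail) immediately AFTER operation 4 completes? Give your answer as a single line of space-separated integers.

After 1 (insert_before(80)): list=[80, 1, 2, 6, 3, 5, 4] cursor@1
After 2 (insert_after(10)): list=[80, 1, 10, 2, 6, 3, 5, 4] cursor@1
After 3 (delete_current): list=[80, 10, 2, 6, 3, 5, 4] cursor@10
After 4 (delete_current): list=[80, 2, 6, 3, 5, 4] cursor@2

Answer: 80 2 6 3 5 4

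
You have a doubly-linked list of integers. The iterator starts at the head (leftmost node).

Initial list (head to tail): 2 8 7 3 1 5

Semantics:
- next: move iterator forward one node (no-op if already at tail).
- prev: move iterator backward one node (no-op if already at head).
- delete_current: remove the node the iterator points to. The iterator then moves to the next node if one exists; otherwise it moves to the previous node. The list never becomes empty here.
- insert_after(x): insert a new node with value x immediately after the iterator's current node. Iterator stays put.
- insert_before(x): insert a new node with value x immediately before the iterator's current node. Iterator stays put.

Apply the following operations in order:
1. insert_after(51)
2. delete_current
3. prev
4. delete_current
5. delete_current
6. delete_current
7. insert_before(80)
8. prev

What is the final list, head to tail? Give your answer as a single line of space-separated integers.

Answer: 80 3 1 5

Derivation:
After 1 (insert_after(51)): list=[2, 51, 8, 7, 3, 1, 5] cursor@2
After 2 (delete_current): list=[51, 8, 7, 3, 1, 5] cursor@51
After 3 (prev): list=[51, 8, 7, 3, 1, 5] cursor@51
After 4 (delete_current): list=[8, 7, 3, 1, 5] cursor@8
After 5 (delete_current): list=[7, 3, 1, 5] cursor@7
After 6 (delete_current): list=[3, 1, 5] cursor@3
After 7 (insert_before(80)): list=[80, 3, 1, 5] cursor@3
After 8 (prev): list=[80, 3, 1, 5] cursor@80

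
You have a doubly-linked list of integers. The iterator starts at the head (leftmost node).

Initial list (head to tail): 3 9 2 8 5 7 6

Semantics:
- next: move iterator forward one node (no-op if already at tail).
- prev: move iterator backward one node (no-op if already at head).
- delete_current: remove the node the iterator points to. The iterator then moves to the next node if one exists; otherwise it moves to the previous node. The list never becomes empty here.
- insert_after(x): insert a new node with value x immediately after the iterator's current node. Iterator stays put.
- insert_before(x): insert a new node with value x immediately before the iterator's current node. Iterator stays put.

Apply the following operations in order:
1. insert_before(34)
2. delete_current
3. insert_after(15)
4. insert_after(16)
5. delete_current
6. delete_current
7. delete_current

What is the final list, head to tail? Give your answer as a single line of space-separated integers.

After 1 (insert_before(34)): list=[34, 3, 9, 2, 8, 5, 7, 6] cursor@3
After 2 (delete_current): list=[34, 9, 2, 8, 5, 7, 6] cursor@9
After 3 (insert_after(15)): list=[34, 9, 15, 2, 8, 5, 7, 6] cursor@9
After 4 (insert_after(16)): list=[34, 9, 16, 15, 2, 8, 5, 7, 6] cursor@9
After 5 (delete_current): list=[34, 16, 15, 2, 8, 5, 7, 6] cursor@16
After 6 (delete_current): list=[34, 15, 2, 8, 5, 7, 6] cursor@15
After 7 (delete_current): list=[34, 2, 8, 5, 7, 6] cursor@2

Answer: 34 2 8 5 7 6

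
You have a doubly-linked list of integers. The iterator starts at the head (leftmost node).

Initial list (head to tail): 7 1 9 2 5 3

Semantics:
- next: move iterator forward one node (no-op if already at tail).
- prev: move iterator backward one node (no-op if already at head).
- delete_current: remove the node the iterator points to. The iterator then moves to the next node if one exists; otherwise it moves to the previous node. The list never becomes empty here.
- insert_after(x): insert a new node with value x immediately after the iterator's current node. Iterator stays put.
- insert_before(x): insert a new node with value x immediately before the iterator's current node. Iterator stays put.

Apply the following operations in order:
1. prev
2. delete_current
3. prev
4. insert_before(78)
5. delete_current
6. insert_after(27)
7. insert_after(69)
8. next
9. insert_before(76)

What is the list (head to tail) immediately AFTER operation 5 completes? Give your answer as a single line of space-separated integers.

After 1 (prev): list=[7, 1, 9, 2, 5, 3] cursor@7
After 2 (delete_current): list=[1, 9, 2, 5, 3] cursor@1
After 3 (prev): list=[1, 9, 2, 5, 3] cursor@1
After 4 (insert_before(78)): list=[78, 1, 9, 2, 5, 3] cursor@1
After 5 (delete_current): list=[78, 9, 2, 5, 3] cursor@9

Answer: 78 9 2 5 3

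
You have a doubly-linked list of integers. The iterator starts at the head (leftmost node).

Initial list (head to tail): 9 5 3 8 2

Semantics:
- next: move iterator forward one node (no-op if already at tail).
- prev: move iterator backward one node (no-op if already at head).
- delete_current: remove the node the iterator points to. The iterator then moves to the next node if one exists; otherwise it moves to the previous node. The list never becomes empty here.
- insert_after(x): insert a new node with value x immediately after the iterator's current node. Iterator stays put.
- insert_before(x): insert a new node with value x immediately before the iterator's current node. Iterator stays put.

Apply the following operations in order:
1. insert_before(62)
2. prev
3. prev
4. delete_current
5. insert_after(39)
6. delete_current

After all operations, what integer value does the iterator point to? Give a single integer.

Answer: 39

Derivation:
After 1 (insert_before(62)): list=[62, 9, 5, 3, 8, 2] cursor@9
After 2 (prev): list=[62, 9, 5, 3, 8, 2] cursor@62
After 3 (prev): list=[62, 9, 5, 3, 8, 2] cursor@62
After 4 (delete_current): list=[9, 5, 3, 8, 2] cursor@9
After 5 (insert_after(39)): list=[9, 39, 5, 3, 8, 2] cursor@9
After 6 (delete_current): list=[39, 5, 3, 8, 2] cursor@39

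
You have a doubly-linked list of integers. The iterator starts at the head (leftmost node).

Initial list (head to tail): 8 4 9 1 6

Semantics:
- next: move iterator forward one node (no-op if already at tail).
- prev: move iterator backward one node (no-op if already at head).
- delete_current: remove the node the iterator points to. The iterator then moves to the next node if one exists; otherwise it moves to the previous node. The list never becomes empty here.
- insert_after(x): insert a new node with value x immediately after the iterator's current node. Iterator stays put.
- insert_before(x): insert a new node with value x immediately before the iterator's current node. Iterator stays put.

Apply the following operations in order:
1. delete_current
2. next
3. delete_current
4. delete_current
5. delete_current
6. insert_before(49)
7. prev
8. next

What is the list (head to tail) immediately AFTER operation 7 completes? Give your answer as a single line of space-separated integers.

After 1 (delete_current): list=[4, 9, 1, 6] cursor@4
After 2 (next): list=[4, 9, 1, 6] cursor@9
After 3 (delete_current): list=[4, 1, 6] cursor@1
After 4 (delete_current): list=[4, 6] cursor@6
After 5 (delete_current): list=[4] cursor@4
After 6 (insert_before(49)): list=[49, 4] cursor@4
After 7 (prev): list=[49, 4] cursor@49

Answer: 49 4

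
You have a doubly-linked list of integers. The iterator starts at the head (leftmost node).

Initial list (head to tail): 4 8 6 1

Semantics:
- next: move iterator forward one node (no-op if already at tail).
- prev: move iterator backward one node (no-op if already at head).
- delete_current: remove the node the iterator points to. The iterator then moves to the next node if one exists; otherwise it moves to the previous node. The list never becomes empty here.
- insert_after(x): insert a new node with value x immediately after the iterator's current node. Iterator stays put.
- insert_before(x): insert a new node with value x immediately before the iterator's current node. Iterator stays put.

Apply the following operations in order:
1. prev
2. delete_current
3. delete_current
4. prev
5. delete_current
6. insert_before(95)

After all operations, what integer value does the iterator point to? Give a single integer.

After 1 (prev): list=[4, 8, 6, 1] cursor@4
After 2 (delete_current): list=[8, 6, 1] cursor@8
After 3 (delete_current): list=[6, 1] cursor@6
After 4 (prev): list=[6, 1] cursor@6
After 5 (delete_current): list=[1] cursor@1
After 6 (insert_before(95)): list=[95, 1] cursor@1

Answer: 1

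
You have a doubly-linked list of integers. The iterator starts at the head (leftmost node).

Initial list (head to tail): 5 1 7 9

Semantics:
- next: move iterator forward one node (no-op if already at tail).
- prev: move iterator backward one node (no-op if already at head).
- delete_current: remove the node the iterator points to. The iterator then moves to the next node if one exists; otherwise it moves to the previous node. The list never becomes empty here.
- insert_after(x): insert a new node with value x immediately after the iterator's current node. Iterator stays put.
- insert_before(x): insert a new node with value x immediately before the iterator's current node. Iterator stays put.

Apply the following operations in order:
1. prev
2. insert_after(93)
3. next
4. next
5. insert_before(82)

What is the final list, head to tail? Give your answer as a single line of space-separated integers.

Answer: 5 93 82 1 7 9

Derivation:
After 1 (prev): list=[5, 1, 7, 9] cursor@5
After 2 (insert_after(93)): list=[5, 93, 1, 7, 9] cursor@5
After 3 (next): list=[5, 93, 1, 7, 9] cursor@93
After 4 (next): list=[5, 93, 1, 7, 9] cursor@1
After 5 (insert_before(82)): list=[5, 93, 82, 1, 7, 9] cursor@1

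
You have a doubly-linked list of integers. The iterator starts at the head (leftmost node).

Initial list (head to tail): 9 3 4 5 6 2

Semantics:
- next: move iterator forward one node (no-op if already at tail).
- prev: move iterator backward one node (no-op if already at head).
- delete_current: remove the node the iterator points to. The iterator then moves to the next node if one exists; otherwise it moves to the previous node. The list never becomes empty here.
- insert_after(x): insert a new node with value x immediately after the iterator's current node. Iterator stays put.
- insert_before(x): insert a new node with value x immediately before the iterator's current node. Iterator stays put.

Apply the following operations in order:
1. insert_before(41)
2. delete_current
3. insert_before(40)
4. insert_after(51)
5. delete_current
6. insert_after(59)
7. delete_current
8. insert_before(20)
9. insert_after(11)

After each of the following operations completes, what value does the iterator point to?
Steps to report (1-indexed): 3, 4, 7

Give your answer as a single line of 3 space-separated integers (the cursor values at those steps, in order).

Answer: 3 3 59

Derivation:
After 1 (insert_before(41)): list=[41, 9, 3, 4, 5, 6, 2] cursor@9
After 2 (delete_current): list=[41, 3, 4, 5, 6, 2] cursor@3
After 3 (insert_before(40)): list=[41, 40, 3, 4, 5, 6, 2] cursor@3
After 4 (insert_after(51)): list=[41, 40, 3, 51, 4, 5, 6, 2] cursor@3
After 5 (delete_current): list=[41, 40, 51, 4, 5, 6, 2] cursor@51
After 6 (insert_after(59)): list=[41, 40, 51, 59, 4, 5, 6, 2] cursor@51
After 7 (delete_current): list=[41, 40, 59, 4, 5, 6, 2] cursor@59
After 8 (insert_before(20)): list=[41, 40, 20, 59, 4, 5, 6, 2] cursor@59
After 9 (insert_after(11)): list=[41, 40, 20, 59, 11, 4, 5, 6, 2] cursor@59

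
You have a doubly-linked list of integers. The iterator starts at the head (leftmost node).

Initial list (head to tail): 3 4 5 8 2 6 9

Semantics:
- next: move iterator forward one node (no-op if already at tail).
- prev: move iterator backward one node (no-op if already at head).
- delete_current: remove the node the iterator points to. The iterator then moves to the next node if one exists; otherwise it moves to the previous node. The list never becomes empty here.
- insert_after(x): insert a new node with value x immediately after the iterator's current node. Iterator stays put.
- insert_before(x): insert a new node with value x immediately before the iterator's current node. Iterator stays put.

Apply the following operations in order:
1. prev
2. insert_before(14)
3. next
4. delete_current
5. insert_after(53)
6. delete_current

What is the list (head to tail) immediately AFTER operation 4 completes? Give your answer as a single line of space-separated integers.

Answer: 14 3 5 8 2 6 9

Derivation:
After 1 (prev): list=[3, 4, 5, 8, 2, 6, 9] cursor@3
After 2 (insert_before(14)): list=[14, 3, 4, 5, 8, 2, 6, 9] cursor@3
After 3 (next): list=[14, 3, 4, 5, 8, 2, 6, 9] cursor@4
After 4 (delete_current): list=[14, 3, 5, 8, 2, 6, 9] cursor@5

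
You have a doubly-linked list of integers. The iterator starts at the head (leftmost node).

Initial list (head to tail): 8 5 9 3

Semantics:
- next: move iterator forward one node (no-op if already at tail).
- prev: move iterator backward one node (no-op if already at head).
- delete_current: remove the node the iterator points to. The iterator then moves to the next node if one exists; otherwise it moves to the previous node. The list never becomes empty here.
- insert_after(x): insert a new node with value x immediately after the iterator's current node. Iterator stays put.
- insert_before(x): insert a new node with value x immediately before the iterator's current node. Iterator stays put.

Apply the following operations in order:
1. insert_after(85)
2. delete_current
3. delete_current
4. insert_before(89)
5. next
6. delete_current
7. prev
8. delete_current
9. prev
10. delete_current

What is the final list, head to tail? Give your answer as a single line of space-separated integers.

After 1 (insert_after(85)): list=[8, 85, 5, 9, 3] cursor@8
After 2 (delete_current): list=[85, 5, 9, 3] cursor@85
After 3 (delete_current): list=[5, 9, 3] cursor@5
After 4 (insert_before(89)): list=[89, 5, 9, 3] cursor@5
After 5 (next): list=[89, 5, 9, 3] cursor@9
After 6 (delete_current): list=[89, 5, 3] cursor@3
After 7 (prev): list=[89, 5, 3] cursor@5
After 8 (delete_current): list=[89, 3] cursor@3
After 9 (prev): list=[89, 3] cursor@89
After 10 (delete_current): list=[3] cursor@3

Answer: 3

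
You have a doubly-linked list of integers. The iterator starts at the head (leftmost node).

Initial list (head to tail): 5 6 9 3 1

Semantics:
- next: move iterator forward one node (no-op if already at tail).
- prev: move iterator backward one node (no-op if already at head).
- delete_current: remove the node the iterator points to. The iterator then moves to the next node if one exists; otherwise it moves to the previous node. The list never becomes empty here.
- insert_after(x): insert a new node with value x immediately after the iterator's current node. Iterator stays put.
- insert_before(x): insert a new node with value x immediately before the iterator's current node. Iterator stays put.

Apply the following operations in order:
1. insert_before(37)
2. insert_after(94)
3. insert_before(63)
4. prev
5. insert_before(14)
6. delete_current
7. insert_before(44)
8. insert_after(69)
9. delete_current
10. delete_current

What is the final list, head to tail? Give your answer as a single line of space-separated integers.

Answer: 37 14 44 94 6 9 3 1

Derivation:
After 1 (insert_before(37)): list=[37, 5, 6, 9, 3, 1] cursor@5
After 2 (insert_after(94)): list=[37, 5, 94, 6, 9, 3, 1] cursor@5
After 3 (insert_before(63)): list=[37, 63, 5, 94, 6, 9, 3, 1] cursor@5
After 4 (prev): list=[37, 63, 5, 94, 6, 9, 3, 1] cursor@63
After 5 (insert_before(14)): list=[37, 14, 63, 5, 94, 6, 9, 3, 1] cursor@63
After 6 (delete_current): list=[37, 14, 5, 94, 6, 9, 3, 1] cursor@5
After 7 (insert_before(44)): list=[37, 14, 44, 5, 94, 6, 9, 3, 1] cursor@5
After 8 (insert_after(69)): list=[37, 14, 44, 5, 69, 94, 6, 9, 3, 1] cursor@5
After 9 (delete_current): list=[37, 14, 44, 69, 94, 6, 9, 3, 1] cursor@69
After 10 (delete_current): list=[37, 14, 44, 94, 6, 9, 3, 1] cursor@94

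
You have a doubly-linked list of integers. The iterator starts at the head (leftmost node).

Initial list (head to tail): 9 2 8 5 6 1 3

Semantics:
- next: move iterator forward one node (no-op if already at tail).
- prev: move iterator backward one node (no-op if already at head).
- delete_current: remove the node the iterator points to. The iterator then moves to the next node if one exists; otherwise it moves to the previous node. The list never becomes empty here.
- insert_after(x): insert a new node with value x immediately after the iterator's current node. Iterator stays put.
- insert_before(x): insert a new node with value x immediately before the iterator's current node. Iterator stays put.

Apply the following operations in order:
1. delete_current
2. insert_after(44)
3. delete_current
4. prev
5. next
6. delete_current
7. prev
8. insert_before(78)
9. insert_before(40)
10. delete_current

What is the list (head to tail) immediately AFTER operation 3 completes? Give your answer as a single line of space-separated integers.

Answer: 44 8 5 6 1 3

Derivation:
After 1 (delete_current): list=[2, 8, 5, 6, 1, 3] cursor@2
After 2 (insert_after(44)): list=[2, 44, 8, 5, 6, 1, 3] cursor@2
After 3 (delete_current): list=[44, 8, 5, 6, 1, 3] cursor@44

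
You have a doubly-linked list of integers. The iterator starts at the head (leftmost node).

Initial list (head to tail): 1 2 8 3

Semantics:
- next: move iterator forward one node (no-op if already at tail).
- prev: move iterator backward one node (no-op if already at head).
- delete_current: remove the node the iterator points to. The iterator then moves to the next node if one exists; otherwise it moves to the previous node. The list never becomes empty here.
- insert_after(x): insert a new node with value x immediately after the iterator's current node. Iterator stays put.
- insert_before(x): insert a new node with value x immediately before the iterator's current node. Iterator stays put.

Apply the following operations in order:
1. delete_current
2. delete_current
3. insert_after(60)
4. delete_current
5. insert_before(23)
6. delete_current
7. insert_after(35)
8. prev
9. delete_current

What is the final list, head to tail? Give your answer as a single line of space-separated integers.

After 1 (delete_current): list=[2, 8, 3] cursor@2
After 2 (delete_current): list=[8, 3] cursor@8
After 3 (insert_after(60)): list=[8, 60, 3] cursor@8
After 4 (delete_current): list=[60, 3] cursor@60
After 5 (insert_before(23)): list=[23, 60, 3] cursor@60
After 6 (delete_current): list=[23, 3] cursor@3
After 7 (insert_after(35)): list=[23, 3, 35] cursor@3
After 8 (prev): list=[23, 3, 35] cursor@23
After 9 (delete_current): list=[3, 35] cursor@3

Answer: 3 35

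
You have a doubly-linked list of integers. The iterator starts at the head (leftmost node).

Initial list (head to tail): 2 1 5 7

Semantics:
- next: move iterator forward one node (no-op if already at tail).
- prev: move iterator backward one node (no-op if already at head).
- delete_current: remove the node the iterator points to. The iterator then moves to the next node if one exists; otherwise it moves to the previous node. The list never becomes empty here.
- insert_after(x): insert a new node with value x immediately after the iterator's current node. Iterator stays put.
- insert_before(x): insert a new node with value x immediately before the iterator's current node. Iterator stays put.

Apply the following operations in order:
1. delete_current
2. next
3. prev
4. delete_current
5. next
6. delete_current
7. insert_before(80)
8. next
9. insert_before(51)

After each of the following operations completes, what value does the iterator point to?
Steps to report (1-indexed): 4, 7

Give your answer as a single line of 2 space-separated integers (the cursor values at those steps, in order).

After 1 (delete_current): list=[1, 5, 7] cursor@1
After 2 (next): list=[1, 5, 7] cursor@5
After 3 (prev): list=[1, 5, 7] cursor@1
After 4 (delete_current): list=[5, 7] cursor@5
After 5 (next): list=[5, 7] cursor@7
After 6 (delete_current): list=[5] cursor@5
After 7 (insert_before(80)): list=[80, 5] cursor@5
After 8 (next): list=[80, 5] cursor@5
After 9 (insert_before(51)): list=[80, 51, 5] cursor@5

Answer: 5 5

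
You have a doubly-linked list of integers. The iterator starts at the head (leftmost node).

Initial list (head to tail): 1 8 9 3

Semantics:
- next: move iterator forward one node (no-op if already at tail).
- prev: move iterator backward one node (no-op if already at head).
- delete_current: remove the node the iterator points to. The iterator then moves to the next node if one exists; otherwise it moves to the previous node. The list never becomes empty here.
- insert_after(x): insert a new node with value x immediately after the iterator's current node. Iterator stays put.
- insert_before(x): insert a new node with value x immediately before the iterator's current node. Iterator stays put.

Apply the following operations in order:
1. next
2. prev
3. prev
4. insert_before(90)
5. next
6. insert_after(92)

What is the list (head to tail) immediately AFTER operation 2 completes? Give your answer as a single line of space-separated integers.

After 1 (next): list=[1, 8, 9, 3] cursor@8
After 2 (prev): list=[1, 8, 9, 3] cursor@1

Answer: 1 8 9 3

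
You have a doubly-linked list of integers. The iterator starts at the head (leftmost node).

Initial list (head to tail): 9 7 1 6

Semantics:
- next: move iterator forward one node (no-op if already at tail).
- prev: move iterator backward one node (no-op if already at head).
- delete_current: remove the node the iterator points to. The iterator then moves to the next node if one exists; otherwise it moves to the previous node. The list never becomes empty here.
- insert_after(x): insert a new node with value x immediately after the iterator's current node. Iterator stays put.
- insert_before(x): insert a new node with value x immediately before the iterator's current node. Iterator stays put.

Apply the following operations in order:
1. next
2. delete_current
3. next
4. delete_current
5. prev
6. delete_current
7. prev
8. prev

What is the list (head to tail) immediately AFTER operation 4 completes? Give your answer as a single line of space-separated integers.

Answer: 9 1

Derivation:
After 1 (next): list=[9, 7, 1, 6] cursor@7
After 2 (delete_current): list=[9, 1, 6] cursor@1
After 3 (next): list=[9, 1, 6] cursor@6
After 4 (delete_current): list=[9, 1] cursor@1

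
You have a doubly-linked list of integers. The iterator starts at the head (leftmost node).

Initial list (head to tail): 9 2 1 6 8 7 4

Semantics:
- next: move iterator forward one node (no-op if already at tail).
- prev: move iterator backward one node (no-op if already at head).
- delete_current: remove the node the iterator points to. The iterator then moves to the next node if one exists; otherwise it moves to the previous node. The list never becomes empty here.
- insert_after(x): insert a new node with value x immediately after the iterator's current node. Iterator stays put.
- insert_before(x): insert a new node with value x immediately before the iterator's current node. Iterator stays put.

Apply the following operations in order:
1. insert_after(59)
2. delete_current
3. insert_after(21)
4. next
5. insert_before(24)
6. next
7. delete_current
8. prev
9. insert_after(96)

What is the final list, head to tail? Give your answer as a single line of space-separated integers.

After 1 (insert_after(59)): list=[9, 59, 2, 1, 6, 8, 7, 4] cursor@9
After 2 (delete_current): list=[59, 2, 1, 6, 8, 7, 4] cursor@59
After 3 (insert_after(21)): list=[59, 21, 2, 1, 6, 8, 7, 4] cursor@59
After 4 (next): list=[59, 21, 2, 1, 6, 8, 7, 4] cursor@21
After 5 (insert_before(24)): list=[59, 24, 21, 2, 1, 6, 8, 7, 4] cursor@21
After 6 (next): list=[59, 24, 21, 2, 1, 6, 8, 7, 4] cursor@2
After 7 (delete_current): list=[59, 24, 21, 1, 6, 8, 7, 4] cursor@1
After 8 (prev): list=[59, 24, 21, 1, 6, 8, 7, 4] cursor@21
After 9 (insert_after(96)): list=[59, 24, 21, 96, 1, 6, 8, 7, 4] cursor@21

Answer: 59 24 21 96 1 6 8 7 4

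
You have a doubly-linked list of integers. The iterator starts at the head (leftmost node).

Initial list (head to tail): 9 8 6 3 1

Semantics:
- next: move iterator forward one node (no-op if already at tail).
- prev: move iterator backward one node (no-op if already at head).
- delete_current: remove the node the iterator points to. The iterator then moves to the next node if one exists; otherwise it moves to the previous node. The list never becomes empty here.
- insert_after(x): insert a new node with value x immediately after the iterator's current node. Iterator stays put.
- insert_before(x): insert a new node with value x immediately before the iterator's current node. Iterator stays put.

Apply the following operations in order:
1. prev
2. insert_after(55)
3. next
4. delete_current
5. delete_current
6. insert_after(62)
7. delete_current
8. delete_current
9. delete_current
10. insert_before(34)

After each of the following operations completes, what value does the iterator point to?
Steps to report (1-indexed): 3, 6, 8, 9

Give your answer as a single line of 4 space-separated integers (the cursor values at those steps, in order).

Answer: 55 6 3 1

Derivation:
After 1 (prev): list=[9, 8, 6, 3, 1] cursor@9
After 2 (insert_after(55)): list=[9, 55, 8, 6, 3, 1] cursor@9
After 3 (next): list=[9, 55, 8, 6, 3, 1] cursor@55
After 4 (delete_current): list=[9, 8, 6, 3, 1] cursor@8
After 5 (delete_current): list=[9, 6, 3, 1] cursor@6
After 6 (insert_after(62)): list=[9, 6, 62, 3, 1] cursor@6
After 7 (delete_current): list=[9, 62, 3, 1] cursor@62
After 8 (delete_current): list=[9, 3, 1] cursor@3
After 9 (delete_current): list=[9, 1] cursor@1
After 10 (insert_before(34)): list=[9, 34, 1] cursor@1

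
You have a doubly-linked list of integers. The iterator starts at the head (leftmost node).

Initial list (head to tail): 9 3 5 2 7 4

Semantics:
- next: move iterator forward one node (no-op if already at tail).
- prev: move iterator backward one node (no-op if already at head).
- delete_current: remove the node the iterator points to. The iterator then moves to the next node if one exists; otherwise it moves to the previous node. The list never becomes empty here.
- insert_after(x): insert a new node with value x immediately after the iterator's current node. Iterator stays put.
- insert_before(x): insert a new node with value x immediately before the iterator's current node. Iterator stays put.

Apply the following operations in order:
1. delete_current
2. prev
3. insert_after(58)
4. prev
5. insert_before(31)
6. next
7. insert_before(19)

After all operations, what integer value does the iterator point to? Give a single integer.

Answer: 58

Derivation:
After 1 (delete_current): list=[3, 5, 2, 7, 4] cursor@3
After 2 (prev): list=[3, 5, 2, 7, 4] cursor@3
After 3 (insert_after(58)): list=[3, 58, 5, 2, 7, 4] cursor@3
After 4 (prev): list=[3, 58, 5, 2, 7, 4] cursor@3
After 5 (insert_before(31)): list=[31, 3, 58, 5, 2, 7, 4] cursor@3
After 6 (next): list=[31, 3, 58, 5, 2, 7, 4] cursor@58
After 7 (insert_before(19)): list=[31, 3, 19, 58, 5, 2, 7, 4] cursor@58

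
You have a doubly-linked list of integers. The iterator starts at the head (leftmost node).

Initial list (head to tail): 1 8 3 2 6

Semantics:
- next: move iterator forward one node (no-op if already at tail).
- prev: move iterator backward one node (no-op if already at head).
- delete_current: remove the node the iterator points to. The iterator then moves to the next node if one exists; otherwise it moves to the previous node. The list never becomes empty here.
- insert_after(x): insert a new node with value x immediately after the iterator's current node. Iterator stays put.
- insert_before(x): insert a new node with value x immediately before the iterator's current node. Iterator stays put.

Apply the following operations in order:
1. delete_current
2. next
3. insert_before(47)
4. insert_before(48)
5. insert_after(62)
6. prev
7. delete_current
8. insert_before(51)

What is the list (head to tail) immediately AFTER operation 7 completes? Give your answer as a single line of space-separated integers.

Answer: 8 47 3 62 2 6

Derivation:
After 1 (delete_current): list=[8, 3, 2, 6] cursor@8
After 2 (next): list=[8, 3, 2, 6] cursor@3
After 3 (insert_before(47)): list=[8, 47, 3, 2, 6] cursor@3
After 4 (insert_before(48)): list=[8, 47, 48, 3, 2, 6] cursor@3
After 5 (insert_after(62)): list=[8, 47, 48, 3, 62, 2, 6] cursor@3
After 6 (prev): list=[8, 47, 48, 3, 62, 2, 6] cursor@48
After 7 (delete_current): list=[8, 47, 3, 62, 2, 6] cursor@3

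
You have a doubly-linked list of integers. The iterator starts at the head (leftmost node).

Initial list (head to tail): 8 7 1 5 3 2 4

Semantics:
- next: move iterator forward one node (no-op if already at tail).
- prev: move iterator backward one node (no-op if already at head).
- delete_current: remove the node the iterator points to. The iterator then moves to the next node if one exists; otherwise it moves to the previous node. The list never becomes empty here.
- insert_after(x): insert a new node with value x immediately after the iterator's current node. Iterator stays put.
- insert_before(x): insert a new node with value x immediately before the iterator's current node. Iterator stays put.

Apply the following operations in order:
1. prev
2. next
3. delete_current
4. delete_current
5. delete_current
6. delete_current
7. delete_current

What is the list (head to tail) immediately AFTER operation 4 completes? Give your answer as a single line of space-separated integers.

After 1 (prev): list=[8, 7, 1, 5, 3, 2, 4] cursor@8
After 2 (next): list=[8, 7, 1, 5, 3, 2, 4] cursor@7
After 3 (delete_current): list=[8, 1, 5, 3, 2, 4] cursor@1
After 4 (delete_current): list=[8, 5, 3, 2, 4] cursor@5

Answer: 8 5 3 2 4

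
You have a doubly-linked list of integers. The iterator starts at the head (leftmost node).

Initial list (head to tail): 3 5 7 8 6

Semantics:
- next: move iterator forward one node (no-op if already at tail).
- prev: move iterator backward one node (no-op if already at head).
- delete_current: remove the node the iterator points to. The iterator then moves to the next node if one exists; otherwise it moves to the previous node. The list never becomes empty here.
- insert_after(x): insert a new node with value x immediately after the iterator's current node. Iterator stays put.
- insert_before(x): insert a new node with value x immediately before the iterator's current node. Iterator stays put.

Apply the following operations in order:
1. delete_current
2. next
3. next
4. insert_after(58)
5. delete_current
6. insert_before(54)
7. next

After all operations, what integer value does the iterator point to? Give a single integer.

After 1 (delete_current): list=[5, 7, 8, 6] cursor@5
After 2 (next): list=[5, 7, 8, 6] cursor@7
After 3 (next): list=[5, 7, 8, 6] cursor@8
After 4 (insert_after(58)): list=[5, 7, 8, 58, 6] cursor@8
After 5 (delete_current): list=[5, 7, 58, 6] cursor@58
After 6 (insert_before(54)): list=[5, 7, 54, 58, 6] cursor@58
After 7 (next): list=[5, 7, 54, 58, 6] cursor@6

Answer: 6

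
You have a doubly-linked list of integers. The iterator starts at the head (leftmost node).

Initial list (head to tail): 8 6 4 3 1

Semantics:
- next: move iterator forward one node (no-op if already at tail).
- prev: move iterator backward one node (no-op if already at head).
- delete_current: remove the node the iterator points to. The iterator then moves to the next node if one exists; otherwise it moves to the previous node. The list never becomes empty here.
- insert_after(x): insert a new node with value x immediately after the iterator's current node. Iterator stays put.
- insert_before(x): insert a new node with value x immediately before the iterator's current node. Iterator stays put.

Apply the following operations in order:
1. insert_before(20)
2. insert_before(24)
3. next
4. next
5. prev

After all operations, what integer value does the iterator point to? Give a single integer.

Answer: 6

Derivation:
After 1 (insert_before(20)): list=[20, 8, 6, 4, 3, 1] cursor@8
After 2 (insert_before(24)): list=[20, 24, 8, 6, 4, 3, 1] cursor@8
After 3 (next): list=[20, 24, 8, 6, 4, 3, 1] cursor@6
After 4 (next): list=[20, 24, 8, 6, 4, 3, 1] cursor@4
After 5 (prev): list=[20, 24, 8, 6, 4, 3, 1] cursor@6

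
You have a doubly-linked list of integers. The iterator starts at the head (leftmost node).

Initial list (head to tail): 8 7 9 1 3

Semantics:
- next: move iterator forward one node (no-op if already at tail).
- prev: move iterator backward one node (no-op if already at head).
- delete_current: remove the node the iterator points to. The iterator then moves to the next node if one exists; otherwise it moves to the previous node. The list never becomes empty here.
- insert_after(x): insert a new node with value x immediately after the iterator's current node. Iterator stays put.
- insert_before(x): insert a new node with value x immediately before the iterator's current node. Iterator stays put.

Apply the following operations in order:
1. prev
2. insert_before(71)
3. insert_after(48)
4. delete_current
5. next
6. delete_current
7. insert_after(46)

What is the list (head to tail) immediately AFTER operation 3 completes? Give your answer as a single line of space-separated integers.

Answer: 71 8 48 7 9 1 3

Derivation:
After 1 (prev): list=[8, 7, 9, 1, 3] cursor@8
After 2 (insert_before(71)): list=[71, 8, 7, 9, 1, 3] cursor@8
After 3 (insert_after(48)): list=[71, 8, 48, 7, 9, 1, 3] cursor@8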